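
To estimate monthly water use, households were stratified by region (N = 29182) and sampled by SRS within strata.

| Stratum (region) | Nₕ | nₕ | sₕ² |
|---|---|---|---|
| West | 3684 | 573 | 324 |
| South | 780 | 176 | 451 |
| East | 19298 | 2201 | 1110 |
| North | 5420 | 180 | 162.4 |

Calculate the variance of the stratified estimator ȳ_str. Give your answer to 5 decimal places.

0.23451

Var(ȳ_str) = Σₕ Wₕ²(1 − fₕ)sₕ²/nₕ with Wₕ = Nₕ/N, N = 29182.
West: Wₕ = 0.12624220; term = 0.12624220²·(1 − 0.15553746)·324/573 = 0.0076099169.
South: Wₕ = 0.02672881; term = 0.02672881²·(1 − 0.22564103)·451/176 = 0.0014176379.
East: Wₕ = 0.66129806; term = 0.66129806²·(1 − 0.11405327)·1110/2201 = 0.19539122.
North: Wₕ = 0.18573093; term = 0.18573093²·(1 − 0.03321033)·162.4/180 = 0.030089432.
Sum = 0.23450821.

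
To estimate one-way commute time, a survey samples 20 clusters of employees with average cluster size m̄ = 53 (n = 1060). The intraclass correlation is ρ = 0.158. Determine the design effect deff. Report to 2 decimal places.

deff = 1 + (53 − 1)·0.158 = 1 + 8.216 = 9.216.

9.22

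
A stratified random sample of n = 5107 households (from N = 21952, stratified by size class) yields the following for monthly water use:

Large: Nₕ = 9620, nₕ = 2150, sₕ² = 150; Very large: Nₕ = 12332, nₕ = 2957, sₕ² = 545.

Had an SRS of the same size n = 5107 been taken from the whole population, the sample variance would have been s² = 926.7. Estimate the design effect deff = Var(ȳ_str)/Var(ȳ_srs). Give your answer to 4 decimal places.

0.3923

Var(ȳ_str) = Σ Wₕ²(1−fₕ)sₕ²/nₕ with Wₕ = Nₕ/21952:
  Large: (9620/21952)²·(1−2150/9620)·150/2150 = 0.010403999
  Very large: (12332/21952)²·(1−2957/12332)·545/2957 = 0.044218274
  → Var(ȳ_str) = 0.054622273.
Var(ȳ_srs) = (1 − 5107/21952)·926.7/5107 = 0.13924199.
deff = 0.054622273 / 0.13924199 = 0.3923.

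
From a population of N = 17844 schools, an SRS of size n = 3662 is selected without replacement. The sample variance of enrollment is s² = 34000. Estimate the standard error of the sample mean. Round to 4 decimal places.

Under SRS without replacement, Var(ȳ) = (1 − f)·s²/n with f = n/N = 3662/17844 = 0.20522304.
Var(ȳ) = (1 − 0.20522304)·34000/3662 = 0.79477696·9.284544 = 7.3791416.
SE(ȳ) = √(7.3791416) = 2.7165.

2.7165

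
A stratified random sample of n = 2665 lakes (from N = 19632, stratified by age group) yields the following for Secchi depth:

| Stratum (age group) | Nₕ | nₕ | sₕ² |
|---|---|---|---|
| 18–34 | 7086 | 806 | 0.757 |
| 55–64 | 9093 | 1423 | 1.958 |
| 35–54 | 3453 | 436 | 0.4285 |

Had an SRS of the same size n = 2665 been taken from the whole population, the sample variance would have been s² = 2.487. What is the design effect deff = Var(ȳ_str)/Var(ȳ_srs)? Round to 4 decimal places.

0.4761

Var(ȳ_str) = Σ Wₕ²(1−fₕ)sₕ²/nₕ with Wₕ = Nₕ/19632:
  18–34: (7086/19632)²·(1−806/7086)·0.757/806 = 1.0844076 × 10^-4
  55–64: (9093/19632)²·(1−1423/9093)·1.958/1423 = 2.4898963 × 10^-4
  35–54: (3453/19632)²·(1−436/3453)·0.4285/436 = 2.6564836 × 10^-5
  → Var(ȳ_str) = 3.8399523 × 10^-4.
Var(ȳ_srs) = (1 − 2665/19632)·2.487/2665 = 8.0652733 × 10^-4.
deff = (3.8399523 × 10^-4) / (8.0652733 × 10^-4) = 0.4761.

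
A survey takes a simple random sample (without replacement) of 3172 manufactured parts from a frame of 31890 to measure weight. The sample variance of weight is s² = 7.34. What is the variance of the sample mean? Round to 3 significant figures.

0.00208

Under SRS without replacement, Var(ȳ) = (1 − f)·s²/n with f = n/N = 3172/31890 = 0.09946692.
Var(ȳ) = (1 − 0.09946692)·7.34/3172 = 0.90053308·0.0023139975 = 0.0020838313.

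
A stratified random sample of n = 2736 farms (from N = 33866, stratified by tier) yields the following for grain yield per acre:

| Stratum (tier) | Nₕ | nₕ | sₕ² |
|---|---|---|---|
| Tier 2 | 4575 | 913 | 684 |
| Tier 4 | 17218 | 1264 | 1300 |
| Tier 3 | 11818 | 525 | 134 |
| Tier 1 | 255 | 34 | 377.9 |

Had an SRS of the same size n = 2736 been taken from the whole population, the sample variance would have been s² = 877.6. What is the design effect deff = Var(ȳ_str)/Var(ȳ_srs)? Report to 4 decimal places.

0.9752

Var(ȳ_str) = Σ Wₕ²(1−fₕ)sₕ²/nₕ with Wₕ = Nₕ/33866:
  Tier 2: (4575/33866)²·(1−913/4575)·684/913 = 0.01094377
  Tier 4: (17218/33866)²·(1−1264/17218)·1300/1264 = 0.24633196
  Tier 3: (11818/33866)²·(1−525/11818)·134/525 = 0.029700995
  Tier 1: (255/33866)²·(1−34/255)·377.9/34 = 5.4613828 × 10^-4
  → Var(ȳ_str) = 0.28752286.
Var(ȳ_srs) = (1 − 2736/33866)·877.6/2736 = 0.29484634.
deff = 0.28752286 / 0.29484634 = 0.9752.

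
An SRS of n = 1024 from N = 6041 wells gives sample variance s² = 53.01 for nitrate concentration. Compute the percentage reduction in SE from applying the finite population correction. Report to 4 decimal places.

8.8687

f = n/N = 1024/6041 = 0.16950836.
SE_no-fpc = √(s²/n) = 0.2275249; SE_fpc = √((1−f)s²/n) = 0.20734643.
Ratio = √(1−f) = 0.91131314. Reduction = 100·(1 − 0.91131314) = 8.8687%.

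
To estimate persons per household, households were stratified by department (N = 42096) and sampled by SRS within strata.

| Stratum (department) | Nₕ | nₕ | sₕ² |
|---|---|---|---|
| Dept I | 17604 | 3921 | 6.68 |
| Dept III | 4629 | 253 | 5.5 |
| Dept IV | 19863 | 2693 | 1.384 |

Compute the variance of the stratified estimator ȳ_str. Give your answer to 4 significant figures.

5.790 × 10^-4

Var(ȳ_str) = Σₕ Wₕ²(1 − fₕ)sₕ²/nₕ with Wₕ = Nₕ/N, N = 42096.
Dept I: Wₕ = 0.41818700; term = 0.41818700²·(1 − 0.22273347)·6.68/3921 = 2.3157445 × 10^-4.
Dept III: Wₕ = 0.10996294; term = 0.10996294²·(1 − 0.05465543)·5.5/253 = 2.484992 × 10^-4.
Dept IV: Wₕ = 0.47185006; term = 0.47185006²·(1 − 0.13557871)·1.384/2693 = 9.8908408 × 10^-5.
Sum = 5.7898206 × 10^-4.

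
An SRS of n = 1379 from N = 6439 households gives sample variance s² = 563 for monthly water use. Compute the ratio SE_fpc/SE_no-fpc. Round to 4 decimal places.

0.8865

f = n/N = 1379/6439 = 0.21416369.
SE_no-fpc = √(s²/n) = 0.63895764; SE_fpc = √((1−f)s²/n) = 0.56641939.
Ratio = √(1−f) = 0.88647409.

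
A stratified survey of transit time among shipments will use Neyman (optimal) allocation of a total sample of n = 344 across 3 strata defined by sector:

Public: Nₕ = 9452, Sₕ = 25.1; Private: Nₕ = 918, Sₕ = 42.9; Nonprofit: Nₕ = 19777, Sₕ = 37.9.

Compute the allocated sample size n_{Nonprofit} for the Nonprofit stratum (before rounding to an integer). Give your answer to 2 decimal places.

251.27

Neyman allocation: nₕ = n·NₕSₕ / Σⱼ NⱼSⱼ.
Σ NⱼSⱼ = 9452·25.1 + 918·42.9 + 19777·37.9 = 1.0261757 × 10^6.
n_{Nonprofit} = 344·19777·37.9 / (1.0261757 × 10^6) = 251.27.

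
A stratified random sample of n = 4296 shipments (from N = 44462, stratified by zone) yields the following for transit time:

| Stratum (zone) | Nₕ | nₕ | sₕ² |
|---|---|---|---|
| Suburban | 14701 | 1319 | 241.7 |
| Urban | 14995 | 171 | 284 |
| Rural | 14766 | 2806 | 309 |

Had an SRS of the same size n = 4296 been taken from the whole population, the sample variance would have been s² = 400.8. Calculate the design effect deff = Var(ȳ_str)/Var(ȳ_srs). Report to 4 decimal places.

2.5489

Var(ȳ_str) = Σ Wₕ²(1−fₕ)sₕ²/nₕ with Wₕ = Nₕ/44462:
  Suburban: (14701/44462)²·(1−1319/14701)·241.7/1319 = 0.018235672
  Urban: (14995/44462)²·(1−171/14995)·284/171 = 0.18674807
  Rural: (14766/44462)²·(1−2806/14766)·309/2806 = 0.0098375481
  → Var(ȳ_str) = 0.21482129.
Var(ȳ_srs) = (1 − 4296/44462)·400.8/4296 = 0.08428165.
deff = 0.21482129 / 0.08428165 = 2.5489.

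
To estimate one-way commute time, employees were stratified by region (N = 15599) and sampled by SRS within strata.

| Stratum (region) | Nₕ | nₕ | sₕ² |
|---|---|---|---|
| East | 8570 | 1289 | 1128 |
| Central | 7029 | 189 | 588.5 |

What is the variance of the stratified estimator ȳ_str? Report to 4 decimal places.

0.8396

Var(ȳ_str) = Σₕ Wₕ²(1 − fₕ)sₕ²/nₕ with Wₕ = Nₕ/N, N = 15599.
East: Wₕ = 0.54939419; term = 0.54939419²·(1 − 0.15040840)·1128/1289 = 0.22440603.
Central: Wₕ = 0.45060581; term = 0.45060581²·(1 − 0.02688860)·588.5/189 = 0.61523466.
Sum = 0.83964069.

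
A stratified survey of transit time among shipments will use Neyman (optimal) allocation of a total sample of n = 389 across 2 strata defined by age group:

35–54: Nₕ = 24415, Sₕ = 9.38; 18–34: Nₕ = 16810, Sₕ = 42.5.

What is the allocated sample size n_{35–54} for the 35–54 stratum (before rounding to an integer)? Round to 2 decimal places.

94.43

Neyman allocation: nₕ = n·NₕSₕ / Σⱼ NⱼSⱼ.
Σ NⱼSⱼ = 24415·9.38 + 16810·42.5 = 943437.7.
n_{35–54} = 389·24415·9.38 / 943437.7 = 94.43.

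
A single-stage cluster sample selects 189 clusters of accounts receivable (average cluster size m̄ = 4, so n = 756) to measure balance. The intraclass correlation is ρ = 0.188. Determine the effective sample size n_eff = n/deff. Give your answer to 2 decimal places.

483.38

deff = 1 + (4 − 1)·0.188 = 1 + 0.564 = 1.564.
n_eff = 756 / 1.564 = 483.38.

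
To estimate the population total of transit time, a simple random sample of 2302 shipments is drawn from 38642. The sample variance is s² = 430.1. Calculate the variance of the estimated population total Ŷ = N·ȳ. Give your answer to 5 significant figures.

2.6237 × 10^8

Var(Ŷ) = N²·Var(ȳ) = N²·(1 − n/N)·s²/n.
f = 2302/38642 = 0.05957249; Var(ȳ) = 0.94042751·430.1/2302 = 0.17570716.
Var(Ŷ) = 38642² · 0.17570716 = 2.6236666 × 10^8.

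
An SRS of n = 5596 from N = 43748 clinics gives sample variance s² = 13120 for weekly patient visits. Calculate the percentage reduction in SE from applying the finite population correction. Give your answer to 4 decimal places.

6.6145

f = n/N = 5596/43748 = 0.12791442.
SE_no-fpc = √(s²/n) = 1.5311864; SE_fpc = √((1−f)s²/n) = 1.4299064.
Ratio = √(1−f) = 0.93385522. Reduction = 100·(1 − 0.93385522) = 6.6145%.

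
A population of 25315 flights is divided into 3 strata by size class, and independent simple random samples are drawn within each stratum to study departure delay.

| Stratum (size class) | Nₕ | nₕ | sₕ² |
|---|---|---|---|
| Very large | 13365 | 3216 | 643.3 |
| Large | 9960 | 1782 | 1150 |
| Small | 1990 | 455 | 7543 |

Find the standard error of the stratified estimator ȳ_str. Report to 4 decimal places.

Var(ȳ_str) = Σₕ Wₕ²(1 − fₕ)sₕ²/nₕ with Wₕ = Nₕ/N, N = 25315.
Very large: Wₕ = 0.52794786; term = 0.52794786²·(1 − 0.24062851)·643.3/3216 = 0.042338344.
Large: Wₕ = 0.39344262; term = 0.39344262²·(1 − 0.17891566)·1150/1782 = 0.082023958.
Small: Wₕ = 0.07860952; term = 0.07860952²·(1 − 0.22864322)·7543/455 = 0.079020233.
Sum = 0.20338254.
SE = √(0.20338254) = 0.4510.

0.4510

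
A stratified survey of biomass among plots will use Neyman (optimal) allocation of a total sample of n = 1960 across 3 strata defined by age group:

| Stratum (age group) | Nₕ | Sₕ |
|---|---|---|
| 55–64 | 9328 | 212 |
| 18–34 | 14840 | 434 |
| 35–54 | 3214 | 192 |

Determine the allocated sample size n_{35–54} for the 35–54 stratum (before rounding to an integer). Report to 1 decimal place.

Neyman allocation: nₕ = n·NₕSₕ / Σⱼ NⱼSⱼ.
Σ NⱼSⱼ = 9328·212 + 14840·434 + 3214·192 = 9.035184 × 10^6.
n_{35–54} = 1960·3214·192 / (9.035184 × 10^6) = 133.9.

133.9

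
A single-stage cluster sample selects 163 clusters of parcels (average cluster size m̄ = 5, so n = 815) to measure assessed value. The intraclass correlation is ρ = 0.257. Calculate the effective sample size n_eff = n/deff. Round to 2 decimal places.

deff = 1 + (5 − 1)·0.257 = 1 + 1.028 = 2.028.
n_eff = 815 / 2.028 = 401.87.

401.87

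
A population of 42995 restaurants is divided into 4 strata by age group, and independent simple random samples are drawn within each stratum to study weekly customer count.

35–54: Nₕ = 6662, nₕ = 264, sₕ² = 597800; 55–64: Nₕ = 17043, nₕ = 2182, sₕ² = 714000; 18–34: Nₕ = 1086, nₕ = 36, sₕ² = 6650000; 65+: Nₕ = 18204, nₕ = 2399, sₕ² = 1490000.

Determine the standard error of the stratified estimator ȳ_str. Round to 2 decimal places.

17.54

Var(ȳ_str) = Σₕ Wₕ²(1 − fₕ)sₕ²/nₕ with Wₕ = Nₕ/N, N = 42995.
35–54: Wₕ = 0.15494825; term = 0.15494825²·(1 − 0.03962774)·597800/264 = 52.211352.
55–64: Wₕ = 0.39639493; term = 0.39639493²·(1 − 0.12802910)·714000/2182 = 44.833396.
18–34: Wₕ = 0.02525875; term = 0.02525875²·(1 − 0.03314917)·6650000/36 = 113.94686.
65+: Wₕ = 0.42339807; term = 0.42339807²·(1 − 0.13178422)·1490000/2399 = 96.667712.
Sum = 307.65932.
SE = √(307.65932) = 17.54.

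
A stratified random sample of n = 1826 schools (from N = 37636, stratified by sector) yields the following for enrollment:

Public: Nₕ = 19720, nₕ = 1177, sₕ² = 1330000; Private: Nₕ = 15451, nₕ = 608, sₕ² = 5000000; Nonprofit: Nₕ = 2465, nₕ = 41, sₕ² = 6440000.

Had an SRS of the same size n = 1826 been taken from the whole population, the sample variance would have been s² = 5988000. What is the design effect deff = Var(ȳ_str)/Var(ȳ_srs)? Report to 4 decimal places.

Var(ȳ_str) = Σ Wₕ²(1−fₕ)sₕ²/nₕ with Wₕ = Nₕ/37636:
  Public: (19720/37636)²·(1−1177/19720)·1330000/1177 = 291.71259
  Private: (15451/37636)²·(1−608/15451)·5000000/608 = 1331.4896
  Nonprofit: (2465/37636)²·(1−41/2465)·6440000/41 = 662.58962
  → Var(ȳ_str) = 2285.7918.
Var(ȳ_srs) = (1 − 1826/37636)·5988000/1826 = 3120.196.
deff = 2285.7918 / 3120.196 = 0.7326.

0.7326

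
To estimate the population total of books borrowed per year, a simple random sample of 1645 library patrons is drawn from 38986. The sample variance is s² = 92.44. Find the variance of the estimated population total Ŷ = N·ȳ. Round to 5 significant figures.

8.1807 × 10^7

Var(Ŷ) = N²·Var(ȳ) = N²·(1 − n/N)·s²/n.
f = 1645/38986 = 0.04219463; Var(ȳ) = 0.95780537·92.44/1645 = 0.053823421.
Var(Ŷ) = 38986² · 0.053823421 = 8.1806659 × 10^7.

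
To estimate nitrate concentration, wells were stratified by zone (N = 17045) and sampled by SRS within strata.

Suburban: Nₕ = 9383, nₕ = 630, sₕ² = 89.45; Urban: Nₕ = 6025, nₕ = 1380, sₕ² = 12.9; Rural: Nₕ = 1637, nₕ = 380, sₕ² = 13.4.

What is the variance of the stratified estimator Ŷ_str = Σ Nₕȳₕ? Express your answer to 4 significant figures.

Var(Ŷ_str) = Σₕ Nₕ²(1 − fₕ)sₕ²/nₕ.
Suburban: 9383²·(1 − 630/9383)·89.45/630 = 1.1661071 × 10^7.
Urban: 6025²·(1 − 1380/6025)·12.9/1380 = 261609.43.
Rural: 1637²·(1 − 380/1637)·13.4/380 = 72561.317.
Sum = 1.1995242 × 10^7.

1.200 × 10^7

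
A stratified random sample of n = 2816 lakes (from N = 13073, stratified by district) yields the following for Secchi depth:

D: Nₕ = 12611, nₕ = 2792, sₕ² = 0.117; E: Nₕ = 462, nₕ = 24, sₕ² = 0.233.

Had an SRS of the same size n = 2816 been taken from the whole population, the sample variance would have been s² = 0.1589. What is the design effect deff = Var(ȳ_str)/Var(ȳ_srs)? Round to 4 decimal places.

0.9454

Var(ȳ_str) = Σ Wₕ²(1−fₕ)sₕ²/nₕ with Wₕ = Nₕ/13073:
  D: (12611/13073)²·(1−2792/12611)·0.117/2792 = 3.0362443 × 10^-5
  E: (462/13073)²·(1−24/462)·0.233/24 = 1.1495034 × 10^-5
  → Var(ȳ_str) = 4.1857477 × 10^-5.
Var(ȳ_srs) = (1 − 2816/13073)·0.1589/2816 = 4.4272734 × 10^-5.
deff = (4.1857477 × 10^-5) / (4.4272734 × 10^-5) = 0.9454.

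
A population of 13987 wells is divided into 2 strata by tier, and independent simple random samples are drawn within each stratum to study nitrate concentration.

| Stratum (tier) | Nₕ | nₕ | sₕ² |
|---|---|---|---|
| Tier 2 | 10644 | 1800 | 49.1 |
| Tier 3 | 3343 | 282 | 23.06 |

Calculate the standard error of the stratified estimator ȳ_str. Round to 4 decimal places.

0.1319

Var(ȳ_str) = Σₕ Wₕ²(1 − fₕ)sₕ²/nₕ with Wₕ = Nₕ/N, N = 13987.
Tier 2: Wₕ = 0.76099235; term = 0.76099235²·(1 − 0.16910936)·49.1/1800 = 0.013125427.
Tier 3: Wₕ = 0.23900765; term = 0.23900765²·(1 − 0.08435537)·23.06/282 = 0.0042772117.
Sum = 0.017402639.
SE = √(0.017402639) = 0.1319.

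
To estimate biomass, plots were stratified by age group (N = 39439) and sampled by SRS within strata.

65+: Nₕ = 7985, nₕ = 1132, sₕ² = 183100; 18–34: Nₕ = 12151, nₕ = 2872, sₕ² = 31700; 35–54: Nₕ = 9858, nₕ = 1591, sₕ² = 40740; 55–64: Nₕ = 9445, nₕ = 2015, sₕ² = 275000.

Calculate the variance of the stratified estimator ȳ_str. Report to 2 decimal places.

Var(ȳ_str) = Σₕ Wₕ²(1 − fₕ)sₕ²/nₕ with Wₕ = Nₕ/N, N = 39439.
65+: Wₕ = 0.20246457; term = 0.20246457²·(1 − 0.14176581)·183100/1132 = 5.6904391.
18–34: Wₕ = 0.30809605; term = 0.30809605²·(1 − 0.23635915)·31700/2872 = 0.80008519.
35–54: Wₕ = 0.24995563; term = 0.24995563²·(1 − 0.16139176)·40740/1591 = 1.3416394.
55–64: Wₕ = 0.23948376; term = 0.23948376²·(1 − 0.21334039)·275000/2015 = 6.1573895.
Sum = 13.989553.

13.99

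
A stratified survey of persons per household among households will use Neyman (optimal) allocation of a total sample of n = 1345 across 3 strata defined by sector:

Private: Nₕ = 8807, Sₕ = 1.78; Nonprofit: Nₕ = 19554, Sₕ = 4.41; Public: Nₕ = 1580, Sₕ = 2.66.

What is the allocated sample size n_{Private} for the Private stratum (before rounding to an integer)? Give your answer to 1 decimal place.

Neyman allocation: nₕ = n·NₕSₕ / Σⱼ NⱼSⱼ.
Σ NⱼSⱼ = 8807·1.78 + 19554·4.41 + 1580·2.66 = 106112.4.
n_{Private} = 1345·8807·1.78 / 106112.4 = 198.7.

198.7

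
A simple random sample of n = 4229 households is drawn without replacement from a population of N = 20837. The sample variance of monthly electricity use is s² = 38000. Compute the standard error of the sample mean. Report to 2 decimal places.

2.68

Under SRS without replacement, Var(ȳ) = (1 − f)·s²/n with f = n/N = 4229/20837 = 0.20295628.
Var(ȳ) = (1 − 0.20295628)·38000/4229 = 0.79704372·8.9855758 = 7.1618968.
SE(ȳ) = √(7.1618968) = 2.68.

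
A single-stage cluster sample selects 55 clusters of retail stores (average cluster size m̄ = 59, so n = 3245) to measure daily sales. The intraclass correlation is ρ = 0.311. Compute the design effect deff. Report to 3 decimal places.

deff = 1 + (59 − 1)·0.311 = 1 + 18.038 = 19.038.

19.038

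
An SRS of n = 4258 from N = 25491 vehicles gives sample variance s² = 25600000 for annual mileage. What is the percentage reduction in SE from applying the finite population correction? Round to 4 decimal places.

8.7333

f = n/N = 4258/25491 = 0.16703935.
SE_no-fpc = √(s²/n) = 77.538457; SE_fpc = √((1−f)s²/n) = 70.766774.
Ratio = √(1−f) = 0.91266678. Reduction = 100·(1 − 0.91266678) = 8.7333%.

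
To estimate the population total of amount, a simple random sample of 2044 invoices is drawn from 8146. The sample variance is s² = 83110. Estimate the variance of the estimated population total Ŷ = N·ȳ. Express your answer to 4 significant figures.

2.021 × 10^9

Var(Ŷ) = N²·Var(ȳ) = N²·(1 − n/N)·s²/n.
f = 2044/8146 = 0.25092070; Var(ȳ) = 0.74907930·83110/2044 = 30.457916.
Var(Ŷ) = 8146² · 30.457916 = 2.0211056 × 10^9.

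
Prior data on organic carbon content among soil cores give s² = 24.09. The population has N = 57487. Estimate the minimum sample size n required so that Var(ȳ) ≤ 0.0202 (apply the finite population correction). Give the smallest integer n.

1169

Without fpc, n₀ = s²/D = 24.09/0.0202 = 1192.5743.
With fpc, (1 − n/N)·s²/n ≤ D requires n ≥ n₀/(1 + n₀/N) = 1192.5743/(1 + 1192.5743/57487) = 1168.3370.
Rounding up, n = 1169.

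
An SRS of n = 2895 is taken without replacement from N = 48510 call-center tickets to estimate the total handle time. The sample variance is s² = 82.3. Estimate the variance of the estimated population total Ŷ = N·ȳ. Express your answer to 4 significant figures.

6.291 × 10^7

Var(Ŷ) = N²·Var(ȳ) = N²·(1 − n/N)·s²/n.
f = 2895/48510 = 0.05967842; Var(ȳ) = 0.94032158·82.3/2895 = 0.026731767.
Var(Ŷ) = 48510² · 0.026731767 = 6.2905731 × 10^7.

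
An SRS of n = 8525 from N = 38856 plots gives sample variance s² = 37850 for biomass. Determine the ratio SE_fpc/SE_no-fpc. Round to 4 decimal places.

f = n/N = 8525/38856 = 0.21939984.
SE_no-fpc = √(s²/n) = 2.1071029; SE_fpc = √((1−f)s²/n) = 1.8616587.
Ratio = √(1−f) = 0.88351580.

0.8835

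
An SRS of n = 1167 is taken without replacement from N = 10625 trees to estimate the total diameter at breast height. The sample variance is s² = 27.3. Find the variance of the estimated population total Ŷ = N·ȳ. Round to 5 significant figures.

2.3508 × 10^6

Var(Ŷ) = N²·Var(ȳ) = N²·(1 − n/N)·s²/n.
f = 1167/10625 = 0.10983529; Var(ȳ) = 0.89016471·27.3/1167 = 0.020823904.
Var(Ŷ) = 10625² · 0.020823904 = 2.3508235 × 10^6.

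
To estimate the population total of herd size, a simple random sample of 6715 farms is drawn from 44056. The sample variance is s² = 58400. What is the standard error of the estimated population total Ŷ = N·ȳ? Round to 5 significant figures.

119610

Var(Ŷ) = N²·Var(ȳ) = N²·(1 − n/N)·s²/n.
f = 6715/44056 = 0.15241965; Var(ȳ) = 0.84758035·58400/6715 = 7.3713615.
Var(Ŷ) = 44056² · 7.3713615 = 1.4307305 × 10^10.
SE(Ŷ) = √(1.4307305 × 10^10) = 119610.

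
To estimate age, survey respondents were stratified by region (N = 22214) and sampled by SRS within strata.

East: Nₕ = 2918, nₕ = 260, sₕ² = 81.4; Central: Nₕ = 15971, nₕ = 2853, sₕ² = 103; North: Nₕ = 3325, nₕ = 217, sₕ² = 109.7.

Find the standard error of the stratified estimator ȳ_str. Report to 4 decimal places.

Var(ȳ_str) = Σₕ Wₕ²(1 − fₕ)sₕ²/nₕ with Wₕ = Nₕ/N, N = 22214.
East: Wₕ = 0.13135860; term = 0.13135860²·(1 − 0.08910212)·81.4/260 = 0.0049208235.
Central: Wₕ = 0.71896102; term = 0.71896102²·(1 − 0.17863628)·103/2853 = 0.015327865.
North: Wₕ = 0.14968038; term = 0.14968038²·(1 − 0.06526316)·109.7/217 = 0.010586832.
Sum = 0.030835521.
SE = √(0.030835521) = 0.1756.

0.1756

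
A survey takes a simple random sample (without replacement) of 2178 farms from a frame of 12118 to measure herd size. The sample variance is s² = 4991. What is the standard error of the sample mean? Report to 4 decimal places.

Under SRS without replacement, Var(ȳ) = (1 − f)·s²/n with f = n/N = 2178/12118 = 0.17973263.
Var(ȳ) = (1 − 0.17973263)·4991/2178 = 0.82026737·2.2915519 = 1.8796852.
SE(ȳ) = √(1.8796852) = 1.3710.

1.3710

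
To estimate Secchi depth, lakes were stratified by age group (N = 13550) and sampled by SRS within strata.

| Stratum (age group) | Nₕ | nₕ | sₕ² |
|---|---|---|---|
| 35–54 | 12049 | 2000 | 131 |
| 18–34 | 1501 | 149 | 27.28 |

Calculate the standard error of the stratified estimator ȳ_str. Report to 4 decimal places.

Var(ȳ_str) = Σₕ Wₕ²(1 − fₕ)sₕ²/nₕ with Wₕ = Nₕ/N, N = 13550.
35–54: Wₕ = 0.88922509; term = 0.88922509²·(1 − 0.16598888)·131/2000 = 0.043195307.
18–34: Wₕ = 0.11077491; term = 0.11077491²·(1 − 0.09926716)·27.28/149 = 0.0020236569.
Sum = 0.045218964.
SE = √(0.045218964) = 0.2126.

0.2126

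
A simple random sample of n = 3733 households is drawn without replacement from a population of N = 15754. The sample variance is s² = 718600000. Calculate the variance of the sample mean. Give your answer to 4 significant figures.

146900

Under SRS without replacement, Var(ȳ) = (1 − f)·s²/n with f = n/N = 3733/15754 = 0.23695569.
Var(ȳ) = (1 − 0.23695569)·718600000/3733 = 0.76304431·192499.33 = 146885.52.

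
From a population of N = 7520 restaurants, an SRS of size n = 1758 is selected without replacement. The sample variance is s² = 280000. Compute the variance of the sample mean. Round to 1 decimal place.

Under SRS without replacement, Var(ȳ) = (1 − f)·s²/n with f = n/N = 1758/7520 = 0.23377660.
Var(ȳ) = (1 − 0.23377660)·280000/1758 = 0.76622340·159.2719 = 122.03786.

122.0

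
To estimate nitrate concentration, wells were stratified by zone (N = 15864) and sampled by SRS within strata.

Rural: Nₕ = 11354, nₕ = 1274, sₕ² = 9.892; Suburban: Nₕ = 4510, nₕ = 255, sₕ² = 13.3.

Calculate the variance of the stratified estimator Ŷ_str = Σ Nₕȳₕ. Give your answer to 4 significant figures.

Var(Ŷ_str) = Σₕ Nₕ²(1 − fₕ)sₕ²/nₕ.
Rural: 11354²·(1 − 1274/11354)·9.892/1274 = 888636.41.
Suburban: 4510²·(1 − 255/4510)·13.3/255 = 1.0008928 × 10^6.
Sum = 1.8895292 × 10^6.

1.890 × 10^6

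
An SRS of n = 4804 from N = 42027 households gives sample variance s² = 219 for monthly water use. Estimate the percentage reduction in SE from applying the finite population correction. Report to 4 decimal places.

5.8888

f = n/N = 4804/42027 = 0.11430747.
SE_no-fpc = √(s²/n) = 0.21351115; SE_fpc = √((1−f)s²/n) = 0.20093799.
Ratio = √(1−f) = 0.94111239. Reduction = 100·(1 − 0.94111239) = 5.8888%.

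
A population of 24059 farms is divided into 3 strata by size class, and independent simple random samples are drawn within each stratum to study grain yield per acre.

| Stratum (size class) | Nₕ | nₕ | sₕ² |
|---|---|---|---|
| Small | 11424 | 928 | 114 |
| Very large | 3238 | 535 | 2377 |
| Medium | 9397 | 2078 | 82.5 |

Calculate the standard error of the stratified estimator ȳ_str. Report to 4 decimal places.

0.3120

Var(ȳ_str) = Σₕ Wₕ²(1 − fₕ)sₕ²/nₕ with Wₕ = Nₕ/N, N = 24059.
Small: Wₕ = 0.47483270; term = 0.47483270²·(1 − 0.08123249)·114/928 = 0.025447419.
Very large: Wₕ = 0.13458581; term = 0.13458581²·(1 − 0.16522545)·2377/535 = 0.067180487.
Medium: Wₕ = 0.39058149; term = 0.39058149²·(1 − 0.22113440)·82.5/2078 = 0.004717308.
Sum = 0.097345214.
SE = √(0.097345214) = 0.3120.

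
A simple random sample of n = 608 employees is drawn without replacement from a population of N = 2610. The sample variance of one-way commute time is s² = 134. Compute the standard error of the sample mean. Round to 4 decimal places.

0.4112

Under SRS without replacement, Var(ȳ) = (1 − f)·s²/n with f = n/N = 608/2610 = 0.23295019.
Var(ȳ) = (1 − 0.23295019)·134/608 = 0.76704981·0.22039474 = 0.16905374.
SE(ȳ) = √(0.16905374) = 0.4112.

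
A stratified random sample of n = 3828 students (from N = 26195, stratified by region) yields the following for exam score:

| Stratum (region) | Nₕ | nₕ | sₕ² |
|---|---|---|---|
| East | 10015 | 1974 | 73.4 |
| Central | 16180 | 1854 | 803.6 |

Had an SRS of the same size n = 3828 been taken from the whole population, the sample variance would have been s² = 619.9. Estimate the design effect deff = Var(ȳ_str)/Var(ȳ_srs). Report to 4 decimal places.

1.0905

Var(ȳ_str) = Σ Wₕ²(1−fₕ)sₕ²/nₕ with Wₕ = Nₕ/26195:
  East: (10015/26195)²·(1−1974/10015)·73.4/1974 = 0.0043638832
  Central: (16180/26195)²·(1−1854/16180)·803.6/1854 = 0.1464188
  → Var(ȳ_str) = 0.15078268.
Var(ȳ_srs) = (1 − 3828/26195)·619.9/3828 = 0.13827353.
deff = 0.15078268 / 0.13827353 = 1.0905.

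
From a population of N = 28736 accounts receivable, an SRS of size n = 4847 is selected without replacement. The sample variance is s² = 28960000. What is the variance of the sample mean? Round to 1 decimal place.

Under SRS without replacement, Var(ȳ) = (1 − f)·s²/n with f = n/N = 4847/28736 = 0.16867344.
Var(ȳ) = (1 − 0.16867344)·28960000/4847 = 0.83132656·5974.8298 = 4967.0347.

4967.0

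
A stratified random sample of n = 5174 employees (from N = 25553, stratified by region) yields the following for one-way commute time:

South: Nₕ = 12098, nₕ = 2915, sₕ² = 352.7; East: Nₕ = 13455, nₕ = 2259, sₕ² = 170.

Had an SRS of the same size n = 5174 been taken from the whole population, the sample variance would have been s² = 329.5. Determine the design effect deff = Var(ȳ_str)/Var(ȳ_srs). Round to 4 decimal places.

0.7472

Var(ȳ_str) = Σ Wₕ²(1−fₕ)sₕ²/nₕ with Wₕ = Nₕ/25553:
  South: (12098/25553)²·(1−2915/12098)·352.7/2915 = 0.020586441
  East: (13455/25553)²·(1−2259/13455)·170/2259 = 0.01736183
  → Var(ȳ_str) = 0.037948271.
Var(ȳ_srs) = (1 − 5174/25553)·329.5/5174 = 0.050789036.
deff = 0.037948271 / 0.050789036 = 0.7472.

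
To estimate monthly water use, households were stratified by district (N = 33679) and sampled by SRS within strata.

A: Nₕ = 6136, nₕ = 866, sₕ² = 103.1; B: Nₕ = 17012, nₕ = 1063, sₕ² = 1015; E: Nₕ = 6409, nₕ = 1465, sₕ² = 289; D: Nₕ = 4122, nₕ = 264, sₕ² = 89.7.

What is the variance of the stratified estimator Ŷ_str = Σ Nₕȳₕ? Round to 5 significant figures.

2.7458 × 10^8

Var(Ŷ_str) = Σₕ Nₕ²(1 − fₕ)sₕ²/nₕ.
A: 6136²·(1 − 866/6136)·103.1/866 = 3.8497873 × 10^6.
B: 17012²·(1 − 1063/17012)·1015/1063 = 2.5907268 × 10^8.
E: 6409²·(1 − 1465/6409)·289/1465 = 6.2507043 × 10^6.
D: 4122²·(1 − 264/4122)·89.7/264 = 5.4032956 × 10^6.
Sum = 2.7457647 × 10^8.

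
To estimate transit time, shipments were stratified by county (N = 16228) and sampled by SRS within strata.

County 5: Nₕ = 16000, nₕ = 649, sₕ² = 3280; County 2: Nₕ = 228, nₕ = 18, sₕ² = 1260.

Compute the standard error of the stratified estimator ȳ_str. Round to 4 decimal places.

Var(ȳ_str) = Σₕ Wₕ²(1 − fₕ)sₕ²/nₕ with Wₕ = Nₕ/N, N = 16228.
County 5: Wₕ = 0.98595021; term = 0.98595021²·(1 − 0.04056250)·3280/649 = 4.7136334.
County 2: Wₕ = 0.01404979; term = 0.01404979²·(1 − 0.07894737)·1260/18 = 0.012726887.
Sum = 4.7263603.
SE = √(4.7263603) = 2.1740.

2.1740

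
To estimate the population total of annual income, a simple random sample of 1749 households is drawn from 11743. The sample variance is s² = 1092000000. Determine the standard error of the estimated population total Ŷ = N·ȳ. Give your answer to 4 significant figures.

8.560 × 10^6

Var(Ŷ) = N²·Var(ȳ) = N²·(1 − n/N)·s²/n.
f = 1749/11743 = 0.14893979; Var(ȳ) = 0.85106021·1092000000/1749 = 531365.21.
Var(Ŷ) = 11743² · 531365.21 = 7.3274226 × 10^13.
SE(Ŷ) = √(7.3274226 × 10^13) = 8.560 × 10^6.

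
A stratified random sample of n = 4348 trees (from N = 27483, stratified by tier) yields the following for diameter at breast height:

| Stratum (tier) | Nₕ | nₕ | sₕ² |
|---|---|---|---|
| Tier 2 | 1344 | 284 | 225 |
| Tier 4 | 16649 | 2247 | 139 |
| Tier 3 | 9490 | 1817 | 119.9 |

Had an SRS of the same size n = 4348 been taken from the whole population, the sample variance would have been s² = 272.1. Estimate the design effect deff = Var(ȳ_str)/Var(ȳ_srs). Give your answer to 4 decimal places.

0.5219

Var(ȳ_str) = Σ Wₕ²(1−fₕ)sₕ²/nₕ with Wₕ = Nₕ/27483:
  Tier 2: (1344/27483)²·(1−284/1344)·225/284 = 0.0014943111
  Tier 4: (16649/27483)²·(1−2247/16649)·139/2247 = 0.019637871
  Tier 3: (9490/27483)²·(1−1817/9490)·119.9/1817 = 0.0063616151
  → Var(ȳ_str) = 0.027493797.
Var(ȳ_srs) = (1 − 4348/27483)·272.1/4348 = 0.052679831.
deff = 0.027493797 / 0.052679831 = 0.5219.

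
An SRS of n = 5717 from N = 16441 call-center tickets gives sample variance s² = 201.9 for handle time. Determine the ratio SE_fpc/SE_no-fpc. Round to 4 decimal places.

0.8076

f = n/N = 5717/16441 = 0.34772824.
SE_no-fpc = √(s²/n) = 0.18792479; SE_fpc = √((1−f)s²/n) = 0.15177434.
Ratio = √(1−f) = 0.80763343.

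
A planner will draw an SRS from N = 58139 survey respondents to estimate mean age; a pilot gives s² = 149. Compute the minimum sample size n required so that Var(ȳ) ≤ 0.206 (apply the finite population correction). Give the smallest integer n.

715

Without fpc, n₀ = s²/D = 149/0.206 = 723.3010.
With fpc, (1 − n/N)·s²/n ≤ D requires n ≥ n₀/(1 + n₀/N) = 723.3010/(1 + 723.3010/58139) = 714.4131.
Rounding up, n = 715.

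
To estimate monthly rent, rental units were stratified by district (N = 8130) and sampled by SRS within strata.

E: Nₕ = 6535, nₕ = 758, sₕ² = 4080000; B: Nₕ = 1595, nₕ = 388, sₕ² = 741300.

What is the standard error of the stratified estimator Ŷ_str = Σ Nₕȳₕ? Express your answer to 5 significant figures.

Var(Ŷ_str) = Σₕ Nₕ²(1 − fₕ)sₕ²/nₕ.
E: 6535²·(1 − 758/6535)·4080000/758 = 2.0320712 × 10^11.
B: 1595²·(1 − 388/1595)·741300/388 = 3.6781567 × 10^9.
Sum = 2.0688528 × 10^11.
SE = √(2.0688528 × 10^11) = 454850.

454850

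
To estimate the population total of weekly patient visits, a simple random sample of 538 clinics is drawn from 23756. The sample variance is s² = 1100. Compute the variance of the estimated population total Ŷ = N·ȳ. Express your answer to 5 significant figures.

1.1277 × 10^9

Var(Ŷ) = N²·Var(ȳ) = N²·(1 − n/N)·s²/n.
f = 538/23756 = 0.02264691; Var(ȳ) = 0.97735309·1100/538 = 1.9983056.
Var(Ŷ) = 23756² · 1.9983056 = 1.1277388 × 10^9.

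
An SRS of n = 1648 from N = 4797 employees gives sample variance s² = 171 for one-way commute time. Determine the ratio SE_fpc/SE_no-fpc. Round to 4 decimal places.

f = n/N = 1648/4797 = 0.34354805.
SE_no-fpc = √(s²/n) = 0.32212131; SE_fpc = √((1−f)s²/n) = 0.26098823.
Ratio = √(1−f) = 0.81021722.

0.8102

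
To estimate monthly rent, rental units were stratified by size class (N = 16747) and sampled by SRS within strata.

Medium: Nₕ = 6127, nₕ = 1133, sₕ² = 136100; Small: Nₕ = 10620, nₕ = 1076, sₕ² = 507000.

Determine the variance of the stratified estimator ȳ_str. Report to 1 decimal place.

183.4

Var(ȳ_str) = Σₕ Wₕ²(1 − fₕ)sₕ²/nₕ with Wₕ = Nₕ/N, N = 16747.
Medium: Wₕ = 0.36585657; term = 0.36585657²·(1 − 0.18491921)·136100/1133 = 13.105409.
Small: Wₕ = 0.63414343; term = 0.63414343²·(1 − 0.10131827)·507000/1076 = 170.28508.
Sum = 183.39049.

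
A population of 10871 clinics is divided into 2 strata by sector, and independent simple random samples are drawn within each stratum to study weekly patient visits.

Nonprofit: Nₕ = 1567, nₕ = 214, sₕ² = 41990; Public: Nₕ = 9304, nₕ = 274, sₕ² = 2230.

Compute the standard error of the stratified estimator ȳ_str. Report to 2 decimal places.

3.05

Var(ȳ_str) = Σₕ Wₕ²(1 − fₕ)sₕ²/nₕ with Wₕ = Nₕ/N, N = 10871.
Nonprofit: Wₕ = 0.14414497; term = 0.14414497²·(1 − 0.13656669)·41990/214 = 3.5201397.
Public: Wₕ = 0.85585503; term = 0.85585503²·(1 − 0.02944970)·2230/274 = 5.7859245.
Sum = 9.3060642.
SE = √(9.3060642) = 3.05.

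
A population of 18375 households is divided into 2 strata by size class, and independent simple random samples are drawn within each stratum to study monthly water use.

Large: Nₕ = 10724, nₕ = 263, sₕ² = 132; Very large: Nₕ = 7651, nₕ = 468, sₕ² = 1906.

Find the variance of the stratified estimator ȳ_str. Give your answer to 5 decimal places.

Var(ȳ_str) = Σₕ Wₕ²(1 − fₕ)sₕ²/nₕ with Wₕ = Nₕ/N, N = 18375.
Large: Wₕ = 0.58361905; term = 0.58361905²·(1 − 0.02452443)·132/263 = 0.16676062.
Very large: Wₕ = 0.41638095; term = 0.41638095²·(1 − 0.06116847)·1906/468 = 0.66289755.
Sum = 0.82965817.

0.82966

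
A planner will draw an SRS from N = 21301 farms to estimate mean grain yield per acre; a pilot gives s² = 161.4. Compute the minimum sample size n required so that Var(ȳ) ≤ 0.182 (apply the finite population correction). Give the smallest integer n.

852

Without fpc, n₀ = s²/D = 161.4/0.182 = 886.8132.
With fpc, (1 − n/N)·s²/n ≤ D requires n ≥ n₀/(1 + n₀/N) = 886.8132/(1 + 886.8132/21301) = 851.3686.
Rounding up, n = 852.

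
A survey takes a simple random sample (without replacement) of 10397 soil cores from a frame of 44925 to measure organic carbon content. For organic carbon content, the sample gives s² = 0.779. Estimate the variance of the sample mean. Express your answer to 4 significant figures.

Under SRS without replacement, Var(ȳ) = (1 − f)·s²/n with f = n/N = 10397/44925 = 0.23143016.
Var(ȳ) = (1 − 0.23143016)·0.779/10397 = 0.76856984·7.4925459 × 10^-5 = 5.7585448 × 10^-5.

5.759 × 10^-5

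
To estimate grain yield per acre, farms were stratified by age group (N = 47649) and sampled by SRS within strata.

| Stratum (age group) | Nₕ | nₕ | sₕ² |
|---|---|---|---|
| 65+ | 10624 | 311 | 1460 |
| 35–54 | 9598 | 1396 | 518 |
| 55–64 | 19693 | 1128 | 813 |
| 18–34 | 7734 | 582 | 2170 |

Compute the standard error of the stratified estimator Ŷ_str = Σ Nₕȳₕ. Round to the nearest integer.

31833

Var(Ŷ_str) = Σₕ Nₕ²(1 − fₕ)sₕ²/nₕ.
65+: 10624²·(1 − 311/10624)·1460/311 = 5.1435806 × 10^8.
35–54: 9598²·(1 − 1396/9598)·518/1396 = 2.9210894 × 10^7.
55–64: 19693²·(1 − 1128/19693)·813/1128 = 2.6350465 × 10^8.
18–34: 7734²·(1 − 582/7734)·2170/582 = 2.0623787 × 10^8.
Sum = 1.0133115 × 10^9.
SE = √(1.0133115 × 10^9) = 31833.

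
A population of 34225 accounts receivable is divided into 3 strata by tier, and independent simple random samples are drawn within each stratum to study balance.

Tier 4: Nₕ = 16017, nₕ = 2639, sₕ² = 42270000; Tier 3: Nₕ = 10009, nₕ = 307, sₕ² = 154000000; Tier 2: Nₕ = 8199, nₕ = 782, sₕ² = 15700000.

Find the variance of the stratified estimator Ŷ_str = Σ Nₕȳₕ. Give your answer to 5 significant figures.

5.3365 × 10^13

Var(Ŷ_str) = Σₕ Nₕ²(1 − fₕ)sₕ²/nₕ.
Tier 4: 16017²·(1 − 2639/16017)·42270000/2639 = 3.4321418 × 10^12.
Tier 3: 10009²·(1 − 307/10009)·154000000/307 = 4.8711814 × 10^13.
Tier 2: 8199²·(1 − 782/8199)·15700000/782 = 1.2209055 × 10^12.
Sum = 5.3364861 × 10^13.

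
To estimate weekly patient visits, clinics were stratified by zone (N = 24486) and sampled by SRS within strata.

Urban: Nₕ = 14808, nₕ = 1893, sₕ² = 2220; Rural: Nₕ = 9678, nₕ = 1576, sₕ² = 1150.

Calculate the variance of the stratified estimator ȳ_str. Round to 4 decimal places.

0.4695

Var(ȳ_str) = Σₕ Wₕ²(1 − fₕ)sₕ²/nₕ with Wₕ = Nₕ/N, N = 24486.
Urban: Wₕ = 0.60475374; term = 0.60475374²·(1 − 0.12783630)·2220/1893 = 0.37407397.
Rural: Wₕ = 0.39524626; term = 0.39524626²·(1 − 0.16284356)·1150/1576 = 0.095429752.
Sum = 0.46950372.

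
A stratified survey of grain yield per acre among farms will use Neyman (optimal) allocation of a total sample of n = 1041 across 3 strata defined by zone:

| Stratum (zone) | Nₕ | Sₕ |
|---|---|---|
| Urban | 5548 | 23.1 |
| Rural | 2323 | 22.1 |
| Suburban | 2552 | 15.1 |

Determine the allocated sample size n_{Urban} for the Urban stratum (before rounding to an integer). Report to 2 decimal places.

611.90

Neyman allocation: nₕ = n·NₕSₕ / Σⱼ NⱼSⱼ.
Σ NⱼSⱼ = 5548·23.1 + 2323·22.1 + 2552·15.1 = 218032.3.
n_{Urban} = 1041·5548·23.1 / 218032.3 = 611.90.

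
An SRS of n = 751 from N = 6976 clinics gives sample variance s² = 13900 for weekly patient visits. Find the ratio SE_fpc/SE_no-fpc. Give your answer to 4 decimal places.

f = n/N = 751/6976 = 0.10765482.
SE_no-fpc = √(s²/n) = 4.3021687; SE_fpc = √((1−f)s²/n) = 4.0640016.
Ratio = √(1−f) = 0.94464024.

0.9446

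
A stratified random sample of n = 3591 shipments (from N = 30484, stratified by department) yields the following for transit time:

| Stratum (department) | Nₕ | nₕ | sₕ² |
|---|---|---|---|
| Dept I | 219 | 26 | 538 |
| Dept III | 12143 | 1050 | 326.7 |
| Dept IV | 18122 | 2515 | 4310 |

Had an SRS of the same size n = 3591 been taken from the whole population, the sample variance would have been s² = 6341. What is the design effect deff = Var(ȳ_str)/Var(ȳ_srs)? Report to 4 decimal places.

0.3644

Var(ȳ_str) = Σ Wₕ²(1−fₕ)sₕ²/nₕ with Wₕ = Nₕ/30484:
  Dept I: (219/30484)²·(1−26/219)·538/26 = 9.4116647 × 10^-4
  Dept III: (12143/30484)²·(1−1050/12143)·326.7/1050 = 0.045101495
  Dept IV: (18122/30484)²·(1−2515/18122)·4310/2515 = 0.52158
  → Var(ȳ_str) = 0.56762266.
Var(ȳ_srs) = (1 − 3591/30484)·6341/3591 = 1.5577926.
deff = 0.56762266 / 1.5577926 = 0.3644.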